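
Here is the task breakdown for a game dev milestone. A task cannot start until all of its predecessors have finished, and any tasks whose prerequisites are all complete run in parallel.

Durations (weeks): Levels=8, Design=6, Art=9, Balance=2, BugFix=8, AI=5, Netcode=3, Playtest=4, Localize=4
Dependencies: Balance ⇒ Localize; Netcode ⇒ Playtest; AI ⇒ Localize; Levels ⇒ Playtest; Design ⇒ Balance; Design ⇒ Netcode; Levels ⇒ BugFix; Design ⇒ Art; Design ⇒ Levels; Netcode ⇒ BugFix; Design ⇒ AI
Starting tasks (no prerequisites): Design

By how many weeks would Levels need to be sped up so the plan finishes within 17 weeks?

Current finish: 22 weeks; target: 17.
Levels is on every critical path, so each week cut from Levels cuts the finish by one (this holds down to a finish of 17).
Need 22 − 17 = 5 weeks off Levels → Levels becomes 3 weeks, finish becomes 17.

5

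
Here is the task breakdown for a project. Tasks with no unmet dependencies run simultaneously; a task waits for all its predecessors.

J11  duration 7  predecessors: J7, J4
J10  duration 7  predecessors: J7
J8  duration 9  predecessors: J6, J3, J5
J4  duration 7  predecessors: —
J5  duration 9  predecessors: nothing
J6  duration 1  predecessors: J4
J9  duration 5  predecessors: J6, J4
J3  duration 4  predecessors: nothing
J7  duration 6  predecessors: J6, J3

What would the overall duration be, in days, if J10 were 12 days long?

Baseline: J4→J6→J7→J10 = 7+1+6+7 = 21 → 21 days.
J10 lies on that path, so at 12 days the path becomes 26 days.
The critical path is still J4→J6→J7→J10; finish is now 26 days.

26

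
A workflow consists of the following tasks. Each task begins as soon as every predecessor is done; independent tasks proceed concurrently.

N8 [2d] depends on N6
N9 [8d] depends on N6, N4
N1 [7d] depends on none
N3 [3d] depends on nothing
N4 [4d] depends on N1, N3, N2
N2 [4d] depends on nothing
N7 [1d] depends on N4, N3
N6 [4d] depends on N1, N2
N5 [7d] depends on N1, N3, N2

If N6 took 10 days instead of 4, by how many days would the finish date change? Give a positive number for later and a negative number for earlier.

As given, the longest chain is N1→N6→N9 = 7+4+8 = 19, so the finish is 19 days.
N6 is on the critical path; changing it to 10 makes that path 25 days.
That remains the longest chain; total 25 days.
Change in finish: 25 − 19 = +6 days.

6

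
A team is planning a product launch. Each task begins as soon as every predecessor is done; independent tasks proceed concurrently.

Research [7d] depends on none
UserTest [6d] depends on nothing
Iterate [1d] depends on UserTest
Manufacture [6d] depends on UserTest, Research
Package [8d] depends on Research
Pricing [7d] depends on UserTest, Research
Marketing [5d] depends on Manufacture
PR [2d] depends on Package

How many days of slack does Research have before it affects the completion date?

0

The longest chain is Research→Manufacture→Marketing = 7+6+5 = 18; overall finish 18 days.
Research finishes as early as 7 and must finish by 7.
Float = 18 − 18 = 0.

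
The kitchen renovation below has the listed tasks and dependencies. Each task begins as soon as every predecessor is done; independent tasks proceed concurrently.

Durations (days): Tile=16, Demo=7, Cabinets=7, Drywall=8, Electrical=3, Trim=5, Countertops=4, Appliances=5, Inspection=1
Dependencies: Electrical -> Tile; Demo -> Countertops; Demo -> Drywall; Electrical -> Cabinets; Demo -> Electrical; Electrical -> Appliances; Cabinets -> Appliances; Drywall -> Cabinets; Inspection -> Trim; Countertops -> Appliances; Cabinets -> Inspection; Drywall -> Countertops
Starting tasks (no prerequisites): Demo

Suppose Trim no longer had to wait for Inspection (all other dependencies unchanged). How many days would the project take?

27

Original critical path: Demo→Drywall→Cabinets→Inspection→Trim = 7+8+7+1+5 = 28 ⇒ 28 days.
Without Inspection→Trim, Trim's earliest start moves from 23 to 0.
The longest chain is now Demo→Drywall→Cabinets→Appliances = 7+8+7+5 = 27, so the project takes 27 days.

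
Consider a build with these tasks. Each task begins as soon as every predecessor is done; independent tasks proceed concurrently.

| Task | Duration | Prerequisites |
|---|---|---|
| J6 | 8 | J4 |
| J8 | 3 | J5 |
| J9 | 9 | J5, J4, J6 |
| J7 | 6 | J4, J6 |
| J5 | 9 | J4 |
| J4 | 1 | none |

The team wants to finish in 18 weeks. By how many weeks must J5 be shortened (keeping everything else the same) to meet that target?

Current finish: 19 weeks; target: 18.
J5 is on every critical path, so each week cut from J5 cuts the finish by one (this holds down to a finish of 18).
Need 19 − 18 = 1 week off J5 → J5 becomes 8 weeks, finish becomes 18.

1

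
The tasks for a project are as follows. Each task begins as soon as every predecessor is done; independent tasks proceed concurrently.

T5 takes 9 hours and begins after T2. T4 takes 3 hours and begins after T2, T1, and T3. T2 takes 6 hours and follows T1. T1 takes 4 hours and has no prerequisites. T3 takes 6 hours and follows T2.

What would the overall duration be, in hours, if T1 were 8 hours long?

Baseline: T1→T2→T3→T4 = 4+6+6+3 = 19 → 19 hours.
Since T1 is critical, the +4 change carries straight to that chain (now 23 hours).
The critical path is still T1→T2→T3→T4; finish is now 23 hours.

23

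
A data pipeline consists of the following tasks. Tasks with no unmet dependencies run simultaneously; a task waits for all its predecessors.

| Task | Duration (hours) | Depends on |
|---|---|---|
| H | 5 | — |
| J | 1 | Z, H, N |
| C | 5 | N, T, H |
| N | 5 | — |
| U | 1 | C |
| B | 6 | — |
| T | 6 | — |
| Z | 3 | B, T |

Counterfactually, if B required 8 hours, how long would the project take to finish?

Critical path before the change: T→C→U = 6+5+1 = 12 giving 12 hours.
The longest path through B is only 10 hours, so B has float 2.
The binding chain switches to B→Z→J = 8+3+1 = 12; finish 12 hours.

12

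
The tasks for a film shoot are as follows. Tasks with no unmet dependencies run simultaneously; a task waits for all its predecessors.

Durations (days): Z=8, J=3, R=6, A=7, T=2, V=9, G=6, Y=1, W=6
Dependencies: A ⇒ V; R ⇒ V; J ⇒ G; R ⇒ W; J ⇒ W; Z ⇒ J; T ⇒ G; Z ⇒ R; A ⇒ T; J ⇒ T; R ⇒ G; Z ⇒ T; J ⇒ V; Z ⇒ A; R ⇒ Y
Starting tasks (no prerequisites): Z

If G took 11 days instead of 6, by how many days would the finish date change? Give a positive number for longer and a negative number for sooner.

4

Baseline: Z→A→V = 8+7+9 = 24 → 24 days.
G is off the critical path — its longest chain is 23 days, giving 1 of slack.
New critical path: Z→A→T→G = 8+7+2+11 = 28 ⇒ 28 days.
Change in finish: 28 − 24 = +4 days.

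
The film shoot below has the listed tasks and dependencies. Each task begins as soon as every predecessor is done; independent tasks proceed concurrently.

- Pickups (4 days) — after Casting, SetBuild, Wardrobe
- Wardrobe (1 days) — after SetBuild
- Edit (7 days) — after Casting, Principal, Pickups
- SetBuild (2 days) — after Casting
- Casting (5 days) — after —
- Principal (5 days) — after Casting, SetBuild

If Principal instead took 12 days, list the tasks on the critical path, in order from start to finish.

Critical path before the change: Casting→SetBuild→Principal→Edit = 5+2+5+7 = 19 giving 19 days.
Since Principal is critical, the +7 change carries straight to that chain (now 26 days).
The critical path is still Casting→SetBuild→Principal→Edit; finish is now 26 days.

Casting, SetBuild, Principal, Edit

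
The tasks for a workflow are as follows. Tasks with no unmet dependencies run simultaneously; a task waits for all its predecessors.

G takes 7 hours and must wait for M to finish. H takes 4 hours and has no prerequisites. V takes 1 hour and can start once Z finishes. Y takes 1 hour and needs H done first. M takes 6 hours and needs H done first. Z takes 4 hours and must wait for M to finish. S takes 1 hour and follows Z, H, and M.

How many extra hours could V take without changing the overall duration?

Critical path: H→M→G = 4+6+7 = 17, so the finish is 17 hours.
Longest path through V: 15 hours (earliest finish 15, latest finish 17).
Slack of V = 16 − 14 = 2 hours.

2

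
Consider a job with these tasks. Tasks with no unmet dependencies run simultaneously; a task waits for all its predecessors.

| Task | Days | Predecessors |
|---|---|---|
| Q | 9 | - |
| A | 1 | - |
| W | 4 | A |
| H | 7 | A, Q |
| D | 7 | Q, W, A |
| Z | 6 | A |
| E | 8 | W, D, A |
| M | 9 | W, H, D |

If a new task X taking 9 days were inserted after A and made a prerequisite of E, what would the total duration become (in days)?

Originally the schedule takes 25 days.
With X inserted, E now waits for max(W, D, A, X).
New critical path: Q→H→M = 9+7+9 = 25 ⇒ 25 days.

25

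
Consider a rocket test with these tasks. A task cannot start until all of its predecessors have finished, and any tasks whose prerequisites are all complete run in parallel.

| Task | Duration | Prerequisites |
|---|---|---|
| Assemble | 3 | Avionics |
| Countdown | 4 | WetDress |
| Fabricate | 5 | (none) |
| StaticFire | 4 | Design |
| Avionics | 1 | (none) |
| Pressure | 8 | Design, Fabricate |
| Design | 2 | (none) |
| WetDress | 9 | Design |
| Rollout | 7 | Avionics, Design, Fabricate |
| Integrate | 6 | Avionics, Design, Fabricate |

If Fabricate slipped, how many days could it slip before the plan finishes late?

2

Critical path: Design→WetDress→Countdown = 2+9+4 = 15, so the finish is 15 days.
Longest path through Fabricate: 13 days (earliest finish 5, latest finish 7).
So Fabricate can slip 7 − 5 = 2 days.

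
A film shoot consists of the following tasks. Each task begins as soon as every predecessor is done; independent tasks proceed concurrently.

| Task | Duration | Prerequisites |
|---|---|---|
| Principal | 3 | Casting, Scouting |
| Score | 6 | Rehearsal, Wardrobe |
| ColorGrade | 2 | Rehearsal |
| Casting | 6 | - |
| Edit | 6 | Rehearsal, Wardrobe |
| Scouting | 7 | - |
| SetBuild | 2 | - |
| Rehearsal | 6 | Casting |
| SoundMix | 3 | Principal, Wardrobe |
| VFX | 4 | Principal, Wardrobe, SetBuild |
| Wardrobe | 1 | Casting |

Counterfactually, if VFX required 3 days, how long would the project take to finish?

Actual critical path: Casting→Rehearsal→Edit = 6+6+6 = 18 ⇒ 18 days.
The longest path through VFX is only 14 days, so VFX has float 4.
The critical path is still Casting→Rehearsal→Edit; finish is now 18 days.

18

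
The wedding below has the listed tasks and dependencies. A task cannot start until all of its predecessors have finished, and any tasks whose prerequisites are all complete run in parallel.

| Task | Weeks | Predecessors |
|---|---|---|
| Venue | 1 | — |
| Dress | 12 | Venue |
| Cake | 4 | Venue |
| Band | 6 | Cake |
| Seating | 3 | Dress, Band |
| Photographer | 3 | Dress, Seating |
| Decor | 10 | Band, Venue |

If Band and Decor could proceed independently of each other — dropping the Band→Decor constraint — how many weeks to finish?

19

Before: longest chain Venue→Cake→Band→Decor = 1+4+6+10 = 21, finish 21.
Without Band→Decor, Decor's earliest start moves from 11 to 1.
After: Venue→Dress→Seating→Photographer = 1+12+3+3 = 19 → 19 weeks.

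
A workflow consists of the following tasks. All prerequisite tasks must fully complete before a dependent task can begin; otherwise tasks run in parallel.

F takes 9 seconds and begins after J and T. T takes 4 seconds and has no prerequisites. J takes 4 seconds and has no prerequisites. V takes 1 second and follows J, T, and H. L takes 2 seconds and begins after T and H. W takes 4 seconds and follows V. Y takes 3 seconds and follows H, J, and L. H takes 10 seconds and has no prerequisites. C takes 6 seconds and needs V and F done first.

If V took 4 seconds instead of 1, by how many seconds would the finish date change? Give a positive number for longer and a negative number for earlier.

1

Critical path before the change: T→F→C = 4+9+6 = 19 giving 19 seconds.
V is off the critical path — its longest chain is 17 seconds, giving 2 of slack.
New critical path: H→V→C = 10+4+6 = 20 ⇒ 20 seconds.
Change in finish: 20 − 19 = +1 seconds.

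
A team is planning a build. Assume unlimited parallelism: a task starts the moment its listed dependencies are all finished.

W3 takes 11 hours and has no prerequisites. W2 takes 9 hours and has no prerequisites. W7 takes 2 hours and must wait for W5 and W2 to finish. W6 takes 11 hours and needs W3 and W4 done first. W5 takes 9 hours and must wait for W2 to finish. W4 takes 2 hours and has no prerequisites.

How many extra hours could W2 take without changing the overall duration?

The longest chain is W3→W6 = 11+11 = 22; overall finish 22 hours.
Longest path through W2: 20 hours (earliest finish 9, latest finish 11).
So W2 can slip 11 − 9 = 2 hours.

2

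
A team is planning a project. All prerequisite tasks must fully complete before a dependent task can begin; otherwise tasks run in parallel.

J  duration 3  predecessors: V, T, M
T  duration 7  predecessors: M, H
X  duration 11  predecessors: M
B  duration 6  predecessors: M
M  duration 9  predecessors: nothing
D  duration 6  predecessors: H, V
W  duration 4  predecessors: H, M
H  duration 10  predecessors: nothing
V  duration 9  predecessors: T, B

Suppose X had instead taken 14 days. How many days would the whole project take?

32

The binding path is H→T→V→D = 10+7+9+6 = 32; finish at 32 days.
X has 12 days of float (longest path through it is 20).
No other chain overtakes it, so the finish is 32 days.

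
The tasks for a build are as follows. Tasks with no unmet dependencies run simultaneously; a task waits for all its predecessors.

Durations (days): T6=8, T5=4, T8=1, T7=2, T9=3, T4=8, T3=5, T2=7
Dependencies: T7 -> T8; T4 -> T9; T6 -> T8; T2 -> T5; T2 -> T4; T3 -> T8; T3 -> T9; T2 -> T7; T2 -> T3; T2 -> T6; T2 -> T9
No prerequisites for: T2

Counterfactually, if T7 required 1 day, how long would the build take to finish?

18

Actual critical path: T2→T4→T9 = 7+8+3 = 18 ⇒ 18 days.
T7 has 8 days of float (longest path through it is 10).
The critical path is still T2→T4→T9; finish is now 18 days.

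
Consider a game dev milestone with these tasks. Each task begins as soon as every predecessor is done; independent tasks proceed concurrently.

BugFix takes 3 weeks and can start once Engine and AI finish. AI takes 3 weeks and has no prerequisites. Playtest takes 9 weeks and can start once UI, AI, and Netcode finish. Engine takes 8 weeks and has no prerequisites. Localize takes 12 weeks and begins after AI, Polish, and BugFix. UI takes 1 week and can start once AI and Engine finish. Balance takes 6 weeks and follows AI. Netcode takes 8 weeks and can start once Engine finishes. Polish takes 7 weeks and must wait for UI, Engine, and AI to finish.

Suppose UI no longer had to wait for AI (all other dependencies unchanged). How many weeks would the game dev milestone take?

28

With the dependency in place, Engine→UI→Polish→Localize = 8+1+7+12 = 28 sets the finish at 28 weeks.
Dropping AI→UI doesn't change UI's earliest start (8); another predecessor still binds.
After: Engine→UI→Polish→Localize = 8+1+7+12 = 28 → 28 weeks.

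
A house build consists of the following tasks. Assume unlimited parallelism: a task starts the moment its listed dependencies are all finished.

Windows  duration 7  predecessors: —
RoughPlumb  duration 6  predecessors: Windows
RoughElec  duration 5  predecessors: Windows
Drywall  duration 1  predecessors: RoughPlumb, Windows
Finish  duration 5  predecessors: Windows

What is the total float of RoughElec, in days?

2

Critical path: Windows→RoughPlumb→Drywall = 7+6+1 = 14, so the finish is 14 days.
Longest path through RoughElec: 12 days (earliest finish 12, latest finish 14).
Slack of RoughElec = 9 − 7 = 2 days.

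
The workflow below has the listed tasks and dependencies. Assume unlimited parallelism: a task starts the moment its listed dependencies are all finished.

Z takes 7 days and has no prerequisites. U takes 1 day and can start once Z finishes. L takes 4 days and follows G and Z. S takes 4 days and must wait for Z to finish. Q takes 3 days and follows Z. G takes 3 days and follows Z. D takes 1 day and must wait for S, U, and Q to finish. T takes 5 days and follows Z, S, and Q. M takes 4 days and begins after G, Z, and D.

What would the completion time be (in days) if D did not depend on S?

Original critical path: Z→S→D→M = 7+4+1+4 = 16 ⇒ 16 days.
Without S→D, D's earliest start moves from 11 to 10.
After: Z→S→T = 7+4+5 = 16 → 16 days.

16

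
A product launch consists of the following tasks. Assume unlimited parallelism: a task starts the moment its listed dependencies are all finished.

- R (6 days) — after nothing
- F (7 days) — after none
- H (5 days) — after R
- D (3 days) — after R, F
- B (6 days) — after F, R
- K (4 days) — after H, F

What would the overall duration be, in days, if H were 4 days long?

Baseline: R→H→K = 6+5+4 = 15 → 15 days.
H lies on that path, so at 4 days the path becomes 14 days.
That remains the longest chain; total 14 days.

14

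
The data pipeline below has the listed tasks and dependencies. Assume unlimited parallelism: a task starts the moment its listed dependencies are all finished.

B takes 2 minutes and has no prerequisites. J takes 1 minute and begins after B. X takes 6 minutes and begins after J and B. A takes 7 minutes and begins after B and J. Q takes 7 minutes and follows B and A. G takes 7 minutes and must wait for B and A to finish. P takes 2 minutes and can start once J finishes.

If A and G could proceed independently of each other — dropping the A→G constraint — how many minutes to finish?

Original critical path: B→J→A→Q = 2+1+7+7 = 17 ⇒ 17 minutes.
Without A→G, G's earliest start moves from 10 to 2.
New critical path: B→J→A→Q = 2+1+7+7 = 17 ⇒ 17 minutes.

17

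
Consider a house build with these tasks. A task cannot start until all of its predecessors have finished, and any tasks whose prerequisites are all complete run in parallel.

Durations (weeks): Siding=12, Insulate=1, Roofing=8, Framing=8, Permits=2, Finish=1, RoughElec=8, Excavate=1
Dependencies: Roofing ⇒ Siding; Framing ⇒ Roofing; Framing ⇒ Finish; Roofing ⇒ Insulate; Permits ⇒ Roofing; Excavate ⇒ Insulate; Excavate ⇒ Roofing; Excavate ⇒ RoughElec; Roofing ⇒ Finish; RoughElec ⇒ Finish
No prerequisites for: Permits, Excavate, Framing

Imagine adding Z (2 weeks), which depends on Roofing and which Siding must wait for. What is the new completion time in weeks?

30

Originally the house build takes 28 weeks.
With Z inserted, Siding now waits for max(Roofing, Z).
New critical path: Framing→Roofing→Z→Siding = 8+8+2+12 = 30 ⇒ 30 weeks.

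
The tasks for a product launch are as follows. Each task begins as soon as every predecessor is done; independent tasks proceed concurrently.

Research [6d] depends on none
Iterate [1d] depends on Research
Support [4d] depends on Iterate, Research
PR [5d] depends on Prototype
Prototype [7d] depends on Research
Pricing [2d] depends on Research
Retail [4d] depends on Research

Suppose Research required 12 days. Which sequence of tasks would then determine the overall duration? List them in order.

Critical path before the change: Research→Prototype→PR = 6+7+5 = 18 giving 18 days.
Since Research is critical, the +6 change carries straight to that chain (now 24 days).
No other chain overtakes it, so the finish is 24 days.

Research, Prototype, PR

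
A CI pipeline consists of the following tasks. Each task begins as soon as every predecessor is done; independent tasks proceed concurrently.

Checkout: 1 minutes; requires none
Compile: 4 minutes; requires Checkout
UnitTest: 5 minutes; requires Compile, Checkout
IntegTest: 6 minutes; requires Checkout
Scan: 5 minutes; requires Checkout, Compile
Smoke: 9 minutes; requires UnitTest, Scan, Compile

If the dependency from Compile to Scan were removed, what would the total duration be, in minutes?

Before: longest chain Checkout→Compile→UnitTest→Smoke = 1+4+5+9 = 19, finish 19.
Without Compile→Scan, Scan's earliest start moves from 5 to 1.
New critical path: Checkout→Compile→UnitTest→Smoke = 1+4+5+9 = 19 ⇒ 19 minutes.

19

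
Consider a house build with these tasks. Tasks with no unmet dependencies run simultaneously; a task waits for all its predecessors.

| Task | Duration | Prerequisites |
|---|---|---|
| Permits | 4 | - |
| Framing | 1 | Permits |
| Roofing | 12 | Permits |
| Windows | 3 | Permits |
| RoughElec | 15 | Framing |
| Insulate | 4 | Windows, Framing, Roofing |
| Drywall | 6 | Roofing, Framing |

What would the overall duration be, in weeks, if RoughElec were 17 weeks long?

22

Baseline: Permits→Roofing→Drywall = 4+12+6 = 22 → 22 weeks.
RoughElec is off the critical path — its longest chain is 20 weeks, giving 2 of slack.
Now Permits→Framing→RoughElec = 4+1+17 = 22 is longest, so the finish becomes 22 weeks.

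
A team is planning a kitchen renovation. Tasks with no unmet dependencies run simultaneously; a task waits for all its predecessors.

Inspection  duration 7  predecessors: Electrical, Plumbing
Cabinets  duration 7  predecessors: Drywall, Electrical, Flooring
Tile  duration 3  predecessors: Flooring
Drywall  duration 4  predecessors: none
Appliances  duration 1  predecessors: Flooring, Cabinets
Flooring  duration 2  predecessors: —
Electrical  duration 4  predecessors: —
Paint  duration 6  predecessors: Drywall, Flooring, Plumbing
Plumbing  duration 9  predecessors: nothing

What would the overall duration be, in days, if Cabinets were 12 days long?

As given, the longest chain is Plumbing→Inspection = 9+7 = 16, so the finish is 16 days.
The longest path through Cabinets is only 12 days, so Cabinets has float 4.
New critical path: Electrical→Cabinets→Appliances = 4+12+1 = 17 ⇒ 17 days.

17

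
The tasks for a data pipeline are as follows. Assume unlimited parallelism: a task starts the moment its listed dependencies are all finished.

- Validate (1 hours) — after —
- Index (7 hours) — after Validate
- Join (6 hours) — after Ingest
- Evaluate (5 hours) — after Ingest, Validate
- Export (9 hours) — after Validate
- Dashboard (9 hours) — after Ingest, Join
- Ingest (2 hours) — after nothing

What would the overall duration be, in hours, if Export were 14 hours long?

17

As given, the longest chain is Ingest→Join→Dashboard = 2+6+9 = 17, so the finish is 17 hours.
The longest path through Export is only 10 hours, so Export has float 7.
The critical path is still Ingest→Join→Dashboard; finish is now 17 hours.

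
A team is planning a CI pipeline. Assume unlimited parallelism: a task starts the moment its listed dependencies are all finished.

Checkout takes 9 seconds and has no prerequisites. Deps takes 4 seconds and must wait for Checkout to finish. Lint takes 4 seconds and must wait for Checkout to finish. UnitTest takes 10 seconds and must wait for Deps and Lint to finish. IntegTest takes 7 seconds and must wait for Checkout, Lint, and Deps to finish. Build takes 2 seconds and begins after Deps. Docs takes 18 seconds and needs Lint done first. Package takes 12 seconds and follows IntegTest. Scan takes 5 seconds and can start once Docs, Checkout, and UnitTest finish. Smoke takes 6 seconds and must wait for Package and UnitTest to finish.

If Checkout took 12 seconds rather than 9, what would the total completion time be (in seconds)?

The binding path is Checkout→Deps→IntegTest→Package→Smoke = 9+4+7+12+6 = 38; finish at 38 seconds.
Checkout lies on that path, so at 12 seconds the path becomes 41 seconds.
No other chain overtakes it, so the finish is 41 seconds.

41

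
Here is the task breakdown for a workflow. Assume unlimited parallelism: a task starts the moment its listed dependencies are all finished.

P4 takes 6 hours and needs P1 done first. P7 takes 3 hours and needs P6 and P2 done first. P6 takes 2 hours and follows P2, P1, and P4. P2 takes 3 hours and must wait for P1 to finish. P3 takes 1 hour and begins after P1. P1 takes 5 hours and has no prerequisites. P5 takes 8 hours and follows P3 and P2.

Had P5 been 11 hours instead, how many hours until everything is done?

19

Critical path before the change: P1→P2→P5 = 5+3+8 = 16 giving 16 hours.
P5 is on the critical path; changing it to 11 makes that path 19 hours.
That remains the longest chain; total 19 hours.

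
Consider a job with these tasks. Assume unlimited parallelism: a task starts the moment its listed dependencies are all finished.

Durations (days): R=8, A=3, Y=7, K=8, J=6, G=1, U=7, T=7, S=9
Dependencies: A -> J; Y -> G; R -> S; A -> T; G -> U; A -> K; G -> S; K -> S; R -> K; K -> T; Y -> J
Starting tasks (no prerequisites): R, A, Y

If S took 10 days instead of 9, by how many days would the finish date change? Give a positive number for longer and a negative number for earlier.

Actual critical path: R→K→S = 8+8+9 = 25 ⇒ 25 days.
S is on the critical path; changing it to 10 makes that path 26 days.
The critical path is still R→K→S; finish is now 26 days.
Change in finish: 26 − 25 = +1 days.

1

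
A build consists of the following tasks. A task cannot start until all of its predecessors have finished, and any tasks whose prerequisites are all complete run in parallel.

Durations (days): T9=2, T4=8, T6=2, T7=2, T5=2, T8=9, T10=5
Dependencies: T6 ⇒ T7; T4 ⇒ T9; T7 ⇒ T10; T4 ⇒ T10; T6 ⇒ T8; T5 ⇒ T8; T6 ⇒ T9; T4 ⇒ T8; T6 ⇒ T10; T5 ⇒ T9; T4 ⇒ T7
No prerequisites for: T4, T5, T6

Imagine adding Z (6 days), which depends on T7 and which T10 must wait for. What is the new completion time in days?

Originally the build takes 17 days.
With Z inserted, T10 now waits for max(T7, T4, T6, Z).
New critical path: T4→T7→Z→T10 = 8+2+6+5 = 21 ⇒ 21 days.

21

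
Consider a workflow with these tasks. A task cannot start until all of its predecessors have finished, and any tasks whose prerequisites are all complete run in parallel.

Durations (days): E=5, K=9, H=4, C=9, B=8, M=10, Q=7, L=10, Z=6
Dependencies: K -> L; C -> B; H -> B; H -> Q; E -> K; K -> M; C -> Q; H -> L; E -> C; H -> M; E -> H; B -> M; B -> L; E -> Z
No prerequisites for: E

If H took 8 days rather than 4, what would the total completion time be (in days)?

As given, the longest chain is E→C→B→M = 5+9+8+10 = 32, so the finish is 32 days.
H has 5 days of float (longest path through it is 27).
No other chain overtakes it, so the finish is 32 days.

32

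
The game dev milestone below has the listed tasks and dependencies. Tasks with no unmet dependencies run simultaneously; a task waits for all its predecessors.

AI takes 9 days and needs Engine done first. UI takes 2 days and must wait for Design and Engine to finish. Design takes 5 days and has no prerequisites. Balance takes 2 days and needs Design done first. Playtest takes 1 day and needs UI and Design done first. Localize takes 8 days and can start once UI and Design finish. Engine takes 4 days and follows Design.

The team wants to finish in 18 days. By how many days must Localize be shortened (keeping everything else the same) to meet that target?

1

Current finish: 19 days; target: 18.
Localize is on every critical path, so each day cut from Localize cuts the finish by one (this holds down to a finish of 18).
Need 19 − 18 = 1 day off Localize → Localize becomes 7 days, finish becomes 18.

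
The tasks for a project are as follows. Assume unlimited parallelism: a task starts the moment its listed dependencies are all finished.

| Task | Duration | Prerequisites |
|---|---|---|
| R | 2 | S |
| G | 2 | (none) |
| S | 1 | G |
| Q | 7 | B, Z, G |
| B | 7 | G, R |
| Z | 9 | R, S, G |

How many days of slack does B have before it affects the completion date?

2

The longest chain is G→S→R→Z→Q = 2+1+2+9+7 = 21; overall finish 21 days.
B finishes as early as 12 and must finish by 14.
Float = 21 − 19 = 2.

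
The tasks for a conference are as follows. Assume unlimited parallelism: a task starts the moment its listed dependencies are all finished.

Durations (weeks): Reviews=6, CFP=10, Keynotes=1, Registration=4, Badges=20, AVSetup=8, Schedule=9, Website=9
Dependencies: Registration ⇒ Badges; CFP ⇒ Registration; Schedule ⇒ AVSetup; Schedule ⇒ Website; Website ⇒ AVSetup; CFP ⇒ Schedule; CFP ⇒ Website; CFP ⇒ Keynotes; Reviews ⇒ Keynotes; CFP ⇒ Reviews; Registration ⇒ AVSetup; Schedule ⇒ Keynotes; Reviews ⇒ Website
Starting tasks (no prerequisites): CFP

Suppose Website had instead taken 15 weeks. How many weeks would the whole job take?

42

Actual critical path: CFP→Schedule→Website→AVSetup = 10+9+9+8 = 36 ⇒ 36 weeks.
Website is on the critical path; changing it to 15 makes that path 42 weeks.
The critical path is still CFP→Schedule→Website→AVSetup; finish is now 42 weeks.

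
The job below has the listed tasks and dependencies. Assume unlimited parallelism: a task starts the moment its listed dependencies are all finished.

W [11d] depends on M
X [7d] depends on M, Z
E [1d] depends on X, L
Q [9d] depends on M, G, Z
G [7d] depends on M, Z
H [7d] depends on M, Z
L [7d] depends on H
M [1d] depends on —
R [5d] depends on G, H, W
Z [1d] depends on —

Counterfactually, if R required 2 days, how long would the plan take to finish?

The binding path is M→W→R = 1+11+5 = 17; finish at 17 days.
R is on the critical path; changing it to 2 makes that path 14 days.
New critical path: Z→G→Q = 1+7+9 = 17 ⇒ 17 days.

17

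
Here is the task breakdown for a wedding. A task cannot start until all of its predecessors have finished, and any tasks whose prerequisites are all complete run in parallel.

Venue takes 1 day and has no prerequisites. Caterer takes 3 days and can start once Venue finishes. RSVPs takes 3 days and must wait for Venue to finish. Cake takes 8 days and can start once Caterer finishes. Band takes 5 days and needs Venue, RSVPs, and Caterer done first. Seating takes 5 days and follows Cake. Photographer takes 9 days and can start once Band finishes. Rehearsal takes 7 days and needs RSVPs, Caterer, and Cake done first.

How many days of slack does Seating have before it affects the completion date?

2

Venue→Caterer→Cake→Rehearsal = 1+3+8+7 = 19 sets the makespan at 19 days.
Longest path through Seating: 17 days (earliest finish 17, latest finish 19).
So Seating can slip 19 − 17 = 2 days.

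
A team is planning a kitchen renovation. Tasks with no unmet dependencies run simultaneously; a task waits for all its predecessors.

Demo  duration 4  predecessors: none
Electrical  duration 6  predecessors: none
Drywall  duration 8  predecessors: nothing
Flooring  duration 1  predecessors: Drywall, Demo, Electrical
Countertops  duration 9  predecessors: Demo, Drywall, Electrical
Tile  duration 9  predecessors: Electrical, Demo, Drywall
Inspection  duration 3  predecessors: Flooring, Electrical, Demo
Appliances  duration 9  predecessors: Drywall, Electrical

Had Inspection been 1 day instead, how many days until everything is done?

As given, the longest chain is Drywall→Countertops = 8+9 = 17, so the finish is 17 days.
Inspection has 5 days of float (longest path through it is 12).
The critical path is still Drywall→Countertops; finish is now 17 days.

17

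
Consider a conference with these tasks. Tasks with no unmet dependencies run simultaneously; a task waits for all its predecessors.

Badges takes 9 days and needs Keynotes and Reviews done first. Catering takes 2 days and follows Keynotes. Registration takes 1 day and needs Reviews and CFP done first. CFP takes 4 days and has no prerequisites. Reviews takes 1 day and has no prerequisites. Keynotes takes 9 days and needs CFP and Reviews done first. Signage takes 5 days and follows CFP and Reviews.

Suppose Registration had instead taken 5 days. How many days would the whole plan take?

Actual critical path: CFP→Keynotes→Badges = 4+9+9 = 22 ⇒ 22 days.
The longest path through Registration is only 5 days, so Registration has float 17.
No other chain overtakes it, so the finish is 22 days.

22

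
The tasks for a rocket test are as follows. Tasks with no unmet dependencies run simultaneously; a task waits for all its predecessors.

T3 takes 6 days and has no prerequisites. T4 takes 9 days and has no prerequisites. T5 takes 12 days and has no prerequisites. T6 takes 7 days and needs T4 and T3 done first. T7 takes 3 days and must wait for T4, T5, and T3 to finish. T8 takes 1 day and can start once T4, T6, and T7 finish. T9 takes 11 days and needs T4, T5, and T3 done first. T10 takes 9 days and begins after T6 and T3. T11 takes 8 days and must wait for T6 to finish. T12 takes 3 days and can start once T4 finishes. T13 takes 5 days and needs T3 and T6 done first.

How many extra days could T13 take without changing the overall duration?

4

Critical path: T4→T6→T10 = 9+7+9 = 25, so the finish is 25 days.
T13 finishes as early as 21 and must finish by 25.
Slack of T13 = 20 − 16 = 4 days.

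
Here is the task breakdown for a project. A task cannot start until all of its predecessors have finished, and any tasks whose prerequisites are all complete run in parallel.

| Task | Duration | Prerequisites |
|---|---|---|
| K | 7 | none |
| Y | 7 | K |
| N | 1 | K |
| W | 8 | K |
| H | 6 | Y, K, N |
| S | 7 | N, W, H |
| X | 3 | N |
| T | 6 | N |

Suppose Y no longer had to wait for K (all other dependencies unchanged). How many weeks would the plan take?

22

Original critical path: K→Y→H→S = 7+7+6+7 = 27 ⇒ 27 weeks.
Without K→Y, Y's earliest start moves from 7 to 0.
After: K→W→S = 7+8+7 = 22 → 22 weeks.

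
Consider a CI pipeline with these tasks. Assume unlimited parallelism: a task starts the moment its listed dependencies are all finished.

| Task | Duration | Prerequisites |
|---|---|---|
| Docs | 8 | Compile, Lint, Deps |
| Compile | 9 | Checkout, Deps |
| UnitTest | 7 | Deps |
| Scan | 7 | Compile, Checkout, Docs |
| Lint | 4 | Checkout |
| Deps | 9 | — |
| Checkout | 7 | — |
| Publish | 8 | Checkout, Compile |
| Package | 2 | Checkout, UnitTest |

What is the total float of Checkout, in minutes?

2

Critical path: Deps→Compile→Docs→Scan = 9+9+8+7 = 33, so the finish is 33 minutes.
Checkout finishes as early as 7 and must finish by 9.
So Checkout can slip 9 − 7 = 2 minutes.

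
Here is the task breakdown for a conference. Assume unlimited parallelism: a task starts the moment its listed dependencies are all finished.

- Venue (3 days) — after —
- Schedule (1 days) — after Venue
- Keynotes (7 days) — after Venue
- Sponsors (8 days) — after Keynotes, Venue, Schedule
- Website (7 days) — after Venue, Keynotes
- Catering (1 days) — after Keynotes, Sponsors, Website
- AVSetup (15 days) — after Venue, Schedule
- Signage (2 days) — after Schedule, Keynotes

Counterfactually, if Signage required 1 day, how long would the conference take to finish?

Baseline: Venue→Schedule→AVSetup = 3+1+15 = 19 → 19 days.
Signage is off the critical path — its longest chain is 12 days, giving 7 of slack.
That remains the longest chain; total 19 days.

19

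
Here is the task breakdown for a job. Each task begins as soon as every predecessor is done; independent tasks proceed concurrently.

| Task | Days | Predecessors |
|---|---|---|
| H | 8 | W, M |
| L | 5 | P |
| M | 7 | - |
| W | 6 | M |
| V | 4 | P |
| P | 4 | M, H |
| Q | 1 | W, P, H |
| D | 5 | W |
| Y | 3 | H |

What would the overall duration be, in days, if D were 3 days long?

Actual critical path: M→W→H→P→L = 7+6+8+4+5 = 30 ⇒ 30 days.
The longest path through D is only 18 days, so D has float 12.
No other chain overtakes it, so the finish is 30 days.

30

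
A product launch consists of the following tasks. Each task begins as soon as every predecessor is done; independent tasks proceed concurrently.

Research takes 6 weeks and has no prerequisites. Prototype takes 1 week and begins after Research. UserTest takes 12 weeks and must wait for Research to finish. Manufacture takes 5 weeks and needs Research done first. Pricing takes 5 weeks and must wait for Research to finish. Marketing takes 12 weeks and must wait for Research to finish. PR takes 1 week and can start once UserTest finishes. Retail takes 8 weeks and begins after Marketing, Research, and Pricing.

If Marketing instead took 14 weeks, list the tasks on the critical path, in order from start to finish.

As given, the longest chain is Research→Marketing→Retail = 6+12+8 = 26, so the finish is 26 weeks.
Since Marketing is critical, the +2 change carries straight to that chain (now 28 weeks).
No other chain overtakes it, so the finish is 28 weeks.

Research, Marketing, Retail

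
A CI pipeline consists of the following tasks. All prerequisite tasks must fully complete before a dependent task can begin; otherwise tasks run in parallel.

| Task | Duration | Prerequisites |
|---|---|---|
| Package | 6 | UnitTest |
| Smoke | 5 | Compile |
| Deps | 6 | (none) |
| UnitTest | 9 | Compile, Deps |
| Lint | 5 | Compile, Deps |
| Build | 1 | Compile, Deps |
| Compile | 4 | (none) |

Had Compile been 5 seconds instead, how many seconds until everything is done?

21

Actual critical path: Deps→UnitTest→Package = 6+9+6 = 21 ⇒ 21 seconds.
The longest path through Compile is only 19 seconds, so Compile has float 2.
The critical path is still Deps→UnitTest→Package; finish is now 21 seconds.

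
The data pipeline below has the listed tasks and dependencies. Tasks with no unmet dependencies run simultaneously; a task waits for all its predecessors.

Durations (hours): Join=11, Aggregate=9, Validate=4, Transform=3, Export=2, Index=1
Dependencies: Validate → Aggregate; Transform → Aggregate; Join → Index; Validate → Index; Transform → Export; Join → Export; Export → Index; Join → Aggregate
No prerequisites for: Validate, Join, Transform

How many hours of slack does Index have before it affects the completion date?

6

The longest chain is Join→Aggregate = 11+9 = 20; overall finish 20 hours.
Index finishes as early as 14 and must finish by 20.
So Index can slip 20 − 14 = 6 hours.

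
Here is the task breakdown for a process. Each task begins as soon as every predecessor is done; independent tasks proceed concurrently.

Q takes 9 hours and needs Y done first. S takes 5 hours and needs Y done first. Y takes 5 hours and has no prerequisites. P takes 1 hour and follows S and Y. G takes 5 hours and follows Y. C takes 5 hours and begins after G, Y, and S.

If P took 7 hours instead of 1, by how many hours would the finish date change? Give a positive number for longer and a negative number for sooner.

As given, the longest chain is Y→G→C = 5+5+5 = 15, so the finish is 15 hours.
The longest path through P is only 11 hours, so P has float 4.
The binding chain switches to Y→S→P = 5+5+7 = 17; finish 17 hours.
Change in finish: 17 − 15 = +2 hours.

2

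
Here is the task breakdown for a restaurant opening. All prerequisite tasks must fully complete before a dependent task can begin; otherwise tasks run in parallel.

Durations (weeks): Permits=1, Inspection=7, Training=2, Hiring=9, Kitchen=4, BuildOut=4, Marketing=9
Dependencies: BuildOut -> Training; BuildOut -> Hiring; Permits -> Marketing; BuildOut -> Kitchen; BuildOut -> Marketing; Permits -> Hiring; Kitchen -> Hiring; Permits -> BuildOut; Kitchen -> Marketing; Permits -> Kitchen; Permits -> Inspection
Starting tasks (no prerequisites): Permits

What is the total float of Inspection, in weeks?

Permits→BuildOut→Kitchen→Hiring = 1+4+4+9 = 18 sets the makespan at 18 weeks.
Longest path through Inspection: 8 weeks (earliest finish 8, latest finish 18).
Float = 18 − 8 = 10.

10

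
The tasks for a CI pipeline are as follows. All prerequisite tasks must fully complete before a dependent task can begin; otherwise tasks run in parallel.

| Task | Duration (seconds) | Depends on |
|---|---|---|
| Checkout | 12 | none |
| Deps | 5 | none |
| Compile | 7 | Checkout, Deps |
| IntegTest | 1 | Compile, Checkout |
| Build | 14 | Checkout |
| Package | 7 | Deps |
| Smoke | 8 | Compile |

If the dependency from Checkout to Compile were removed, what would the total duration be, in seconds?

With the dependency in place, Checkout→Compile→Smoke = 12+7+8 = 27 sets the finish at 27 seconds.
Without Checkout→Compile, Compile's earliest start moves from 12 to 5.
After: Checkout→Build = 12+14 = 26 → 26 seconds.

26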